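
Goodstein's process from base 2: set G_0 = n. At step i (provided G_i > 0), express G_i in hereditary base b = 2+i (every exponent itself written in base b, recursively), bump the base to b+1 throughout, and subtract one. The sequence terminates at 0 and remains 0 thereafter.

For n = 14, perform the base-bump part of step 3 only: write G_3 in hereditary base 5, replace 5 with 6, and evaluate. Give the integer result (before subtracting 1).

G_0=14  [base 2] 2^(2 + 1) + 2^2 + 2  →[2↦3]→  3^(3 + 1) + 3^3 + 3 = 111  −1 ⇒ G_1=110
G_1=110  [base 3] 3^(3 + 1) + 3^3 + 2  →[3↦4]→  4^(4 + 1) + 4^4 + 2 = 1282  −1 ⇒ G_2=1281
G_2=1281  [base 4] 4^(4 + 1) + 4^4 + 1  →[4↦5]→  5^(5 + 1) + 5^5 + 1 = 18751  −1 ⇒ G_3=18750
G_3=18750  [base 5] 5^(5 + 1) + 5^5  →[5↦6]→  6^(6 + 1) + 6^6 = 326592  −1 ⇒ G_4=326591

326592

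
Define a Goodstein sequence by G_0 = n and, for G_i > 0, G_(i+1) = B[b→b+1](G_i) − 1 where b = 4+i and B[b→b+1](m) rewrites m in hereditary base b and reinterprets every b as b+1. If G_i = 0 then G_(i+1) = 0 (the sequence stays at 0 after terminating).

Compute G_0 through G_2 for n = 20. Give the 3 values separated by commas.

20 —HB4→ 4^2 + 4 —bump→ 5^2 + 5 = 30 —(−1)→ 29
29 —HB5→ 5^2 + 4 —bump→ 6^2 + 4 = 40 —(−1)→ 39

20, 29, 39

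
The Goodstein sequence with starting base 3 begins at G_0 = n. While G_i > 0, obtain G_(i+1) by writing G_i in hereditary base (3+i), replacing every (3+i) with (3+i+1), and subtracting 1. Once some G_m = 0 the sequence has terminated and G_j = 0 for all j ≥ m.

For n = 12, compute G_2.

27

G_0 = 12. HB_3(12) = 3^2 + 3. Bump = 20. G_1 = 19.
G_1 = 19. HB_4(19) = 4^2 + 3. Bump = 28. G_2 = 27.
G_2 = 27. HB_5(27) = 5^2 + 2. Bump = 38. G_3 = 37.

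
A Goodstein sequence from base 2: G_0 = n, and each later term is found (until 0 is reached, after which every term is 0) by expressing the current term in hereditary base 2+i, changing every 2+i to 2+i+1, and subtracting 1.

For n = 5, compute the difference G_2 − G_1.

base 2: 5 = 2^2 + 1; at 3: 3^3 + 1 = 28; next = 27
base 3: 27 = 3^3; at 4: 4^4 = 256; next = 255

228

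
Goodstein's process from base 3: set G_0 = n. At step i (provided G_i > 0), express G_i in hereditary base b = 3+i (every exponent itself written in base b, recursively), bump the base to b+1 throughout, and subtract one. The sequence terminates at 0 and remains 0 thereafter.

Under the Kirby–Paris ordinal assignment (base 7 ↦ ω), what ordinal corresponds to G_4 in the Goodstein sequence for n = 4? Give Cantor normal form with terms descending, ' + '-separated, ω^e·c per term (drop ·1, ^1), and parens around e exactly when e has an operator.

2

(0) 4|_3 = 3 + 1 ↦ 4 + 1|_4 = 5 ⇒ 4
(1) 4|_4 = 4 ↦ 5|_5 = 5 ⇒ 4
(2) 4|_5 = 4 ↦ 4|_6 = 4 ⇒ 3
(3) 3|_6 = 3 ↦ 3|_7 = 3 ⇒ 2
(4) 2|_7 = 2 ↦ 2|_8 = 2 ⇒ 1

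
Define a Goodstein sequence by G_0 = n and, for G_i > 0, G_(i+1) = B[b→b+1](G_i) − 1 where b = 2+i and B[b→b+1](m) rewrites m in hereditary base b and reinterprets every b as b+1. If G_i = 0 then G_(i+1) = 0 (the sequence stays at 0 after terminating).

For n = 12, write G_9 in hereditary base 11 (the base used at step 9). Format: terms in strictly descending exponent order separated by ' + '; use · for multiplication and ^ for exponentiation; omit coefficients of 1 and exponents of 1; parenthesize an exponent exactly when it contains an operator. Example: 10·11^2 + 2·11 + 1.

G_0=12  [base 2] 2^(2 + 1) + 2^2  →[2↦3]→  3^(3 + 1) + 3^3 = 108  −1 ⇒ G_1=107
G_1=107  [base 3] 3^(3 + 1) + 2·3^2 + 2·3 + 2  →[3↦4]→  4^(4 + 1) + 2·4^2 + 2·4 + 2 = 1066  −1 ⇒ G_2=1065
G_2=1065  [base 4] 4^(4 + 1) + 2·4^2 + 2·4 + 1  →[4↦5]→  5^(5 + 1) + 2·5^2 + 2·5 + 1 = 15686  −1 ⇒ G_3=15685
G_3=15685  [base 5] 5^(5 + 1) + 2·5^2 + 2·5  →[5↦6]→  6^(6 + 1) + 2·6^2 + 2·6 = 280020  −1 ⇒ G_4=280019
G_4=280019  [base 6] 6^(6 + 1) + 2·6^2 + 6 + 5  →[6↦7]→  7^(7 + 1) + 2·7^2 + 7 + 5 = 5764911  −1 ⇒ G_5=5764910
G_5=5764910  [base 7] 7^(7 + 1) + 2·7^2 + 7 + 4  →[7↦8]→  8^(8 + 1) + 2·8^2 + 8 + 4 = 134217868  −1 ⇒ G_6=134217867
G_6=134217867  [base 8] 8^(8 + 1) + 2·8^2 + 8 + 3  →[8↦9]→  9^(9 + 1) + 2·9^2 + 9 + 3 = 3486784575  −1 ⇒ G_7=3486784574
G_7=3486784574  [base 9] 9^(9 + 1) + 2·9^2 + 9 + 2  →[9↦10]→  10^(10 + 1) + 2·10^2 + 10 + 2 = 100000000212  −1 ⇒ G_8=100000000211
G_8=100000000211  [base 10] 10^(10 + 1) + 2·10^2 + 10 + 1  →[10↦11]→  11^(11 + 1) + 2·11^2 + 11 + 1 = 3138428376975  −1 ⇒ G_9=3138428376974

11^(11 + 1) + 2·11^2 + 11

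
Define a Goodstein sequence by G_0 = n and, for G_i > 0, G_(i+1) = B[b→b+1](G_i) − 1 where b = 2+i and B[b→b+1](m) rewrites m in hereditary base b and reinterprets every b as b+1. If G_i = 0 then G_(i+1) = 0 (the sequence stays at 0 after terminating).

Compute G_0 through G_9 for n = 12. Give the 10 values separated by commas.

12, 107, 1065, 15685, 280019, 5764910, 134217867, 3486784574, 100000000211, 3138428376974

base 2: 12 = 2^(2 + 1) + 2^2; at 3: 3^(3 + 1) + 3^3 = 108; next = 107
base 3: 107 = 3^(3 + 1) + 2·3^2 + 2·3 + 2; at 4: 4^(4 + 1) + 2·4^2 + 2·4 + 2 = 1066; next = 1065
base 4: 1065 = 4^(4 + 1) + 2·4^2 + 2·4 + 1; at 5: 5^(5 + 1) + 2·5^2 + 2·5 + 1 = 15686; next = 15685
base 5: 15685 = 5^(5 + 1) + 2·5^2 + 2·5; at 6: 6^(6 + 1) + 2·6^2 + 2·6 = 280020; next = 280019
base 6: 280019 = 6^(6 + 1) + 2·6^2 + 6 + 5; at 7: 7^(7 + 1) + 2·7^2 + 7 + 5 = 5764911; next = 5764910
base 7: 5764910 = 7^(7 + 1) + 2·7^2 + 7 + 4; at 8: 8^(8 + 1) + 2·8^2 + 8 + 4 = 134217868; next = 134217867
base 8: 134217867 = 8^(8 + 1) + 2·8^2 + 8 + 3; at 9: 9^(9 + 1) + 2·9^2 + 9 + 3 = 3486784575; next = 3486784574
base 9: 3486784574 = 9^(9 + 1) + 2·9^2 + 9 + 2; at 10: 10^(10 + 1) + 2·10^2 + 10 + 2 = 100000000212; next = 100000000211
base 10: 100000000211 = 10^(10 + 1) + 2·10^2 + 10 + 1; at 11: 11^(11 + 1) + 2·11^2 + 11 + 1 = 3138428376975; next = 3138428376974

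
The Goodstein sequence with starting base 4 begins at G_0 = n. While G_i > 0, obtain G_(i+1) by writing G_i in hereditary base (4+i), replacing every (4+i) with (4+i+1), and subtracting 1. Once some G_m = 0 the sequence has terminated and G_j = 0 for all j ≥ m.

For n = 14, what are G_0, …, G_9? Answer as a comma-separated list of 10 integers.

14, 16, 18, 20, 21, 22, 23, 24, 25, 26

14 —HB4→ 3·4 + 2 —bump→ 3·5 + 2 = 17 —(−1)→ 16
16 —HB5→ 3·5 + 1 —bump→ 3·6 + 1 = 19 —(−1)→ 18
18 —HB6→ 3·6 —bump→ 3·7 = 21 —(−1)→ 20
20 —HB7→ 2·7 + 6 —bump→ 2·8 + 6 = 22 —(−1)→ 21
21 —HB8→ 2·8 + 5 —bump→ 2·9 + 5 = 23 —(−1)→ 22
22 —HB9→ 2·9 + 4 —bump→ 2·10 + 4 = 24 —(−1)→ 23
23 —HB10→ 2·10 + 3 —bump→ 2·11 + 3 = 25 —(−1)→ 24
24 —HB11→ 2·11 + 2 —bump→ 2·12 + 2 = 26 —(−1)→ 25
25 —HB12→ 2·12 + 1 —bump→ 2·13 + 1 = 27 —(−1)→ 26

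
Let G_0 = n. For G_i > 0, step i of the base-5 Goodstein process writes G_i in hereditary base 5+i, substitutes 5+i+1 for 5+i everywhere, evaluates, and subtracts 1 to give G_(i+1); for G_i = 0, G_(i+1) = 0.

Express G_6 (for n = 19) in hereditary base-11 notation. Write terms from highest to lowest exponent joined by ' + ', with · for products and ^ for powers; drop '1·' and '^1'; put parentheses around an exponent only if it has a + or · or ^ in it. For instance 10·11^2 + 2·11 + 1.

G_0 = 19. HB_5(19) = 3·5 + 4. Bump = 22. G_1 = 21.
G_1 = 21. HB_6(21) = 3·6 + 3. Bump = 24. G_2 = 23.
G_2 = 23. HB_7(23) = 3·7 + 2. Bump = 26. G_3 = 25.
G_3 = 25. HB_8(25) = 3·8 + 1. Bump = 28. G_4 = 27.
G_4 = 27. HB_9(27) = 3·9. Bump = 30. G_5 = 29.
G_5 = 29. HB_10(29) = 2·10 + 9. Bump = 31. G_6 = 30.
G_6 = 30. HB_11(30) = 2·11 + 8. Bump = 32. G_7 = 31.

2·11 + 8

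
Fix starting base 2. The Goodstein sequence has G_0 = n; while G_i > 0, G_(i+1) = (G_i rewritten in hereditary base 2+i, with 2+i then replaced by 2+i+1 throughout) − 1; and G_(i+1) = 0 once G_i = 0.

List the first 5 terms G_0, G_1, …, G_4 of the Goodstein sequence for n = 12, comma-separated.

12, 107, 1065, 15685, 280019

base 2: 12 = 2^(2 + 1) + 2^2; at 3: 3^(3 + 1) + 3^3 = 108; next = 107
base 3: 107 = 3^(3 + 1) + 2·3^2 + 2·3 + 2; at 4: 4^(4 + 1) + 2·4^2 + 2·4 + 2 = 1066; next = 1065
base 4: 1065 = 4^(4 + 1) + 2·4^2 + 2·4 + 1; at 5: 5^(5 + 1) + 2·5^2 + 2·5 + 1 = 15686; next = 15685
base 5: 15685 = 5^(5 + 1) + 2·5^2 + 2·5; at 6: 6^(6 + 1) + 2·6^2 + 2·6 = 280020; next = 280019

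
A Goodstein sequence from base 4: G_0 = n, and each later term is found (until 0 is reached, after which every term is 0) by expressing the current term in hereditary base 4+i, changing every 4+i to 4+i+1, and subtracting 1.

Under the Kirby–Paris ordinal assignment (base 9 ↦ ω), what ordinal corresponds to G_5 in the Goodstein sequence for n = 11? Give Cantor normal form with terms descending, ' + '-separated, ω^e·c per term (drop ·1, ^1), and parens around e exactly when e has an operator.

ω + 6

11 —HB4→ 2·4 + 3 —bump→ 2·5 + 3 = 13 —(−1)→ 12
12 —HB5→ 2·5 + 2 —bump→ 2·6 + 2 = 14 —(−1)→ 13
13 —HB6→ 2·6 + 1 —bump→ 2·7 + 1 = 15 —(−1)→ 14
14 —HB7→ 2·7 —bump→ 2·8 = 16 —(−1)→ 15
15 —HB8→ 8 + 7 —bump→ 9 + 7 = 16 —(−1)→ 15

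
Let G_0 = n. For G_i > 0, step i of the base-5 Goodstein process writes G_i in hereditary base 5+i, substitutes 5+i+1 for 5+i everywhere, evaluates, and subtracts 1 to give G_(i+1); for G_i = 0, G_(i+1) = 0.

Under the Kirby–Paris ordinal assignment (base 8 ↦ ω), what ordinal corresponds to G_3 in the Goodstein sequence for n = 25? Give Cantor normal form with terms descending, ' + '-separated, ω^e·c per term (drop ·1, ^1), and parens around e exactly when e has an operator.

ω·5 + 3

i=0: 25 = 5^2 (b=5); 5→6: 6^2 = 36; 36−1 = 35
i=1: 35 = 5·6 + 5 (b=6); 6→7: 5·7 + 5 = 40; 40−1 = 39
i=2: 39 = 5·7 + 4 (b=7); 7→8: 5·8 + 4 = 44; 44−1 = 43
i=3: 43 = 5·8 + 3 (b=8); 8→9: 5·9 + 3 = 48; 48−1 = 47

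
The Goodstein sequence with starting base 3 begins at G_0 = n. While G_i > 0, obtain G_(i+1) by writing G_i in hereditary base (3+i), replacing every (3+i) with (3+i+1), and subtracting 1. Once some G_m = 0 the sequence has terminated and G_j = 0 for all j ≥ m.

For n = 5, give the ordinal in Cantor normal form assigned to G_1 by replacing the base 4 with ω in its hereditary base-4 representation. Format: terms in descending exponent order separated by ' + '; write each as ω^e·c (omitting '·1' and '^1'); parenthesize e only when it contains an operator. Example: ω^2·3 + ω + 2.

ω + 1

G_0=5  [base 3] 3 + 2  →[3↦4]→  4 + 2 = 6  −1 ⇒ G_1=5
G_1=5  [base 4] 4 + 1  →[4↦5]→  5 + 1 = 6  −1 ⇒ G_2=5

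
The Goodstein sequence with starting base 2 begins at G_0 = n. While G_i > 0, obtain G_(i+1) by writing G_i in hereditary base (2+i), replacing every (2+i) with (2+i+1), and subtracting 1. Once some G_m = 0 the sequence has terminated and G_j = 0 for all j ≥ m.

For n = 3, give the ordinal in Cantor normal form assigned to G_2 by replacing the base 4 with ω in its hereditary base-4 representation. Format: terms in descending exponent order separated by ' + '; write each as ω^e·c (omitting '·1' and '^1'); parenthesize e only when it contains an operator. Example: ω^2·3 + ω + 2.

3

i=0: 3 = 2 + 1 (b=2); 2→3: 3 + 1 = 4; 4−1 = 3
i=1: 3 = 3 (b=3); 3→4: 4 = 4; 4−1 = 3
i=2: 3 = 3 (b=4); 4→5: 3 = 3; 3−1 = 2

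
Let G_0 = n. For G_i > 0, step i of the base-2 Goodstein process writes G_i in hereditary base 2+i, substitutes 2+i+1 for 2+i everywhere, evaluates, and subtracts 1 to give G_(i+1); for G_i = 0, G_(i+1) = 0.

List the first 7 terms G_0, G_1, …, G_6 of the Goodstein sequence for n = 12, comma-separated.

12, 107, 1065, 15685, 280019, 5764910, 134217867

base 2: 12 = 2^(2 + 1) + 2^2; at 3: 3^(3 + 1) + 3^3 = 108; next = 107
base 3: 107 = 3^(3 + 1) + 2·3^2 + 2·3 + 2; at 4: 4^(4 + 1) + 2·4^2 + 2·4 + 2 = 1066; next = 1065
base 4: 1065 = 4^(4 + 1) + 2·4^2 + 2·4 + 1; at 5: 5^(5 + 1) + 2·5^2 + 2·5 + 1 = 15686; next = 15685
base 5: 15685 = 5^(5 + 1) + 2·5^2 + 2·5; at 6: 6^(6 + 1) + 2·6^2 + 2·6 = 280020; next = 280019
base 6: 280019 = 6^(6 + 1) + 2·6^2 + 6 + 5; at 7: 7^(7 + 1) + 2·7^2 + 7 + 5 = 5764911; next = 5764910
base 7: 5764910 = 7^(7 + 1) + 2·7^2 + 7 + 4; at 8: 8^(8 + 1) + 2·8^2 + 8 + 4 = 134217868; next = 134217867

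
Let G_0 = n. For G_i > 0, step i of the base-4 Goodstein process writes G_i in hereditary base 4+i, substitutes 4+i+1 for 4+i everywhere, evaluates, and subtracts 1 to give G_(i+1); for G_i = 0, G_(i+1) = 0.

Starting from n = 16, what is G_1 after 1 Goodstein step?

24

G_0=16  [base 4] 4^2  →[4↦5]→  5^2 = 25  −1 ⇒ G_1=24
G_1=24  [base 5] 4·5 + 4  →[5↦6]→  4·6 + 4 = 28  −1 ⇒ G_2=27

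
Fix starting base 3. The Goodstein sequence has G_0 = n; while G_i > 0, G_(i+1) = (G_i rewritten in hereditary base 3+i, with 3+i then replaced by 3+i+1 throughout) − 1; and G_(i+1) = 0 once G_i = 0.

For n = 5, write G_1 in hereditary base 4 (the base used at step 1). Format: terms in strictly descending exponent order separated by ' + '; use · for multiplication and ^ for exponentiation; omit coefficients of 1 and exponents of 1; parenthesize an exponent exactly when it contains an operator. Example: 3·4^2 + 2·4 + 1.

4 + 1

base 3: 5 = 3 + 2; at 4: 4 + 2 = 6; next = 5
base 4: 5 = 4 + 1; at 5: 5 + 1 = 6; next = 5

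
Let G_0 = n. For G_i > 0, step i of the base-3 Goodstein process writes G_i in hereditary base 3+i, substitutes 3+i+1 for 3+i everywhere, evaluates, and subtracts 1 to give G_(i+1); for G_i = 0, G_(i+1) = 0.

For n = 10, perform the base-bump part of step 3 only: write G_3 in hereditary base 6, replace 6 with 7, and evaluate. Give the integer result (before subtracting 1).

31

step 0: 10 = 3^2 + 1; sub 4 for 3: 4^2 + 1; = 17; G_1 = 17−1 = 16
step 1: 16 = 4^2; sub 5 for 4: 5^2; = 25; G_2 = 25−1 = 24
step 2: 24 = 4·5 + 4; sub 6 for 5: 4·6 + 4; = 28; G_3 = 28−1 = 27
step 3: 27 = 4·6 + 3; sub 7 for 6: 4·7 + 3; = 31; G_4 = 31−1 = 30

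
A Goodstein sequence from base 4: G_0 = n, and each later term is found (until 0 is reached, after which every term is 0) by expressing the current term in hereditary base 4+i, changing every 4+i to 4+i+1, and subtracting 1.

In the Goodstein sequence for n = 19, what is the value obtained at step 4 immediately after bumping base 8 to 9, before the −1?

step 0: 19 = 4^2 + 3; sub 5 for 4: 5^2 + 3; = 28; G_1 = 28−1 = 27
step 1: 27 = 5^2 + 2; sub 6 for 5: 6^2 + 2; = 38; G_2 = 38−1 = 37
step 2: 37 = 6^2 + 1; sub 7 for 6: 7^2 + 1; = 50; G_3 = 50−1 = 49
step 3: 49 = 7^2; sub 8 for 7: 8^2; = 64; G_4 = 64−1 = 63

70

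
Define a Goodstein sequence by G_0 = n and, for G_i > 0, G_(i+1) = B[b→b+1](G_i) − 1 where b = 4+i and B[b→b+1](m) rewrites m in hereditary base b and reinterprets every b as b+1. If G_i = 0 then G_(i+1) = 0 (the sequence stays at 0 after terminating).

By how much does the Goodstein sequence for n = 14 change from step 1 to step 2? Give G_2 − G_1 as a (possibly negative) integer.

(0) 14|_4 = 3·4 + 2 ↦ 3·5 + 2|_5 = 17 ⇒ 16
(1) 16|_5 = 3·5 + 1 ↦ 3·6 + 1|_6 = 19 ⇒ 18

2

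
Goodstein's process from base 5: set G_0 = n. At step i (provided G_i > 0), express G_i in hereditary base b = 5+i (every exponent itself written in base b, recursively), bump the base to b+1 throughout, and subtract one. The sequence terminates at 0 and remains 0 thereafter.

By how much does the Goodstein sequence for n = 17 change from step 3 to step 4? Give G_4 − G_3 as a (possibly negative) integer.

G_0 = 17. HB_5(17) = 3·5 + 2. Bump = 20. G_1 = 19.
G_1 = 19. HB_6(19) = 3·6 + 1. Bump = 22. G_2 = 21.
G_2 = 21. HB_7(21) = 3·7. Bump = 24. G_3 = 23.
G_3 = 23. HB_8(23) = 2·8 + 7. Bump = 25. G_4 = 24.

1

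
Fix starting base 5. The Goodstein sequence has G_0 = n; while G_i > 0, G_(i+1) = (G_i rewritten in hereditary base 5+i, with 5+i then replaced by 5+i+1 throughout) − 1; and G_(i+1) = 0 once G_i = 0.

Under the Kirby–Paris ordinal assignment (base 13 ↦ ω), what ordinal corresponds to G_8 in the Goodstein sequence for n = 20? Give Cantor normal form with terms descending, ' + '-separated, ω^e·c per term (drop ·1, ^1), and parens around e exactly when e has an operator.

20 —HB5→ 4·5 —bump→ 4·6 = 24 —(−1)→ 23
23 —HB6→ 3·6 + 5 —bump→ 3·7 + 5 = 26 —(−1)→ 25
25 —HB7→ 3·7 + 4 —bump→ 3·8 + 4 = 28 —(−1)→ 27
27 —HB8→ 3·8 + 3 —bump→ 3·9 + 3 = 30 —(−1)→ 29
29 —HB9→ 3·9 + 2 —bump→ 3·10 + 2 = 32 —(−1)→ 31
31 —HB10→ 3·10 + 1 —bump→ 3·11 + 1 = 34 —(−1)→ 33
33 —HB11→ 3·11 —bump→ 3·12 = 36 —(−1)→ 35
35 —HB12→ 2·12 + 11 —bump→ 2·13 + 11 = 37 —(−1)→ 36
36 —HB13→ 2·13 + 10 —bump→ 2·14 + 10 = 38 —(−1)→ 37

ω·2 + 10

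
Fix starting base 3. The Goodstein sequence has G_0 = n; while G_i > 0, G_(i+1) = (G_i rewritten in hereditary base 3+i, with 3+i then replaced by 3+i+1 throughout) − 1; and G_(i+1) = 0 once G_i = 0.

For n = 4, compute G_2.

G_0 = 4. HB_3(4) = 3 + 1. Bump = 5. G_1 = 4.
G_1 = 4. HB_4(4) = 4. Bump = 5. G_2 = 4.
G_2 = 4. HB_5(4) = 4. Bump = 4. G_3 = 3.

4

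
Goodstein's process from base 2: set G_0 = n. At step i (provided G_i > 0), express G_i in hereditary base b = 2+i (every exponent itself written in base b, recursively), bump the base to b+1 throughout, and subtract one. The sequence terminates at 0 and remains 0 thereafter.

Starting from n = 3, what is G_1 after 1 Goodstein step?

3

base 2: 3 = 2 + 1; at 3: 3 + 1 = 4; next = 3
base 3: 3 = 3; at 4: 4 = 4; next = 3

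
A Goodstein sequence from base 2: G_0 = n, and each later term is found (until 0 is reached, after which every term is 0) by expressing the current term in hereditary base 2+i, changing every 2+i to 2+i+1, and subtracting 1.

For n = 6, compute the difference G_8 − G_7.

(0) 6|_2 = 2^2 + 2 ↦ 3^3 + 3|_3 = 30 ⇒ 29
(1) 29|_3 = 3^3 + 2 ↦ 4^4 + 2|_4 = 258 ⇒ 257
(2) 257|_4 = 4^4 + 1 ↦ 5^5 + 1|_5 = 3126 ⇒ 3125
(3) 3125|_5 = 5^5 ↦ 6^6|_6 = 46656 ⇒ 46655
(4) 46655|_6 = 5·6^5 + 5·6^4 + 5·6^3 + 5·6^2 + 5·6 + 5 ↦ 5·7^5 + 5·7^4 + 5·7^3 + 5·7^2 + 5·7 + 5|_7 = 98040 ⇒ 98039
(5) 98039|_7 = 5·7^5 + 5·7^4 + 5·7^3 + 5·7^2 + 5·7 + 4 ↦ 5·8^5 + 5·8^4 + 5·8^3 + 5·8^2 + 5·8 + 4|_8 = 187244 ⇒ 187243
(6) 187243|_8 = 5·8^5 + 5·8^4 + 5·8^3 + 5·8^2 + 5·8 + 3 ↦ 5·9^5 + 5·9^4 + 5·9^3 + 5·9^2 + 5·9 + 3|_9 = 332148 ⇒ 332147
(7) 332147|_9 = 5·9^5 + 5·9^4 + 5·9^3 + 5·9^2 + 5·9 + 2 ↦ 5·10^5 + 5·10^4 + 5·10^3 + 5·10^2 + 5·10 + 2|_10 = 555552 ⇒ 555551

223404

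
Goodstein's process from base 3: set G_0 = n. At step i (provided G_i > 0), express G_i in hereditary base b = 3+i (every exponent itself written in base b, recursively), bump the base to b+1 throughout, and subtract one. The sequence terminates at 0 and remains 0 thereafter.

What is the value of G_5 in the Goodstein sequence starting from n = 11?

(0) 11|_3 = 3^2 + 2 ↦ 4^2 + 2|_4 = 18 ⇒ 17
(1) 17|_4 = 4^2 + 1 ↦ 5^2 + 1|_5 = 26 ⇒ 25
(2) 25|_5 = 5^2 ↦ 6^2|_6 = 36 ⇒ 35
(3) 35|_6 = 5·6 + 5 ↦ 5·7 + 5|_7 = 40 ⇒ 39
(4) 39|_7 = 5·7 + 4 ↦ 5·8 + 4|_8 = 44 ⇒ 43

43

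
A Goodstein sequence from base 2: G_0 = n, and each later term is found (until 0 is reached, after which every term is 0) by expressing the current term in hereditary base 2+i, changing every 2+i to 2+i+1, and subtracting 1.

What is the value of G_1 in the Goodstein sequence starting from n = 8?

80

step 0: 8 = 2^(2 + 1); sub 3 for 2: 3^(3 + 1); = 81; G_1 = 81−1 = 80
step 1: 80 = 2·3^3 + 2·3^2 + 2·3 + 2; sub 4 for 3: 2·4^4 + 2·4^2 + 2·4 + 2; = 554; G_2 = 554−1 = 553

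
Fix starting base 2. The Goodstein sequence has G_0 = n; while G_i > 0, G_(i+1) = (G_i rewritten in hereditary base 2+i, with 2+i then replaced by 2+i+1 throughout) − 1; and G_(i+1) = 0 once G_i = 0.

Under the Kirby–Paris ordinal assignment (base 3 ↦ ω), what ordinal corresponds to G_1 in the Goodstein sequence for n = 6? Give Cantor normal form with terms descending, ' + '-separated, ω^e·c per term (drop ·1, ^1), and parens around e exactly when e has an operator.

G_0=6  [base 2] 2^2 + 2  →[2↦3]→  3^3 + 3 = 30  −1 ⇒ G_1=29
G_1=29  [base 3] 3^3 + 2  →[3↦4]→  4^4 + 2 = 258  −1 ⇒ G_2=257

ω^ω + 2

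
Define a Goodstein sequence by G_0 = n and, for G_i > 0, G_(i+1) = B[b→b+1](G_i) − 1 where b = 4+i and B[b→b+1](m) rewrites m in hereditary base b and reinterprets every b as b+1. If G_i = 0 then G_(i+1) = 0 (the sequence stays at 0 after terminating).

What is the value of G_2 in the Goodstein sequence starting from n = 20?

39

[0] 20 ≡ 4^2 + 4 (base 4). Lift 5: 30. −1: 29.
[1] 29 ≡ 5^2 + 4 (base 5). Lift 6: 40. −1: 39.
[2] 39 ≡ 6^2 + 3 (base 6). Lift 7: 52. −1: 51.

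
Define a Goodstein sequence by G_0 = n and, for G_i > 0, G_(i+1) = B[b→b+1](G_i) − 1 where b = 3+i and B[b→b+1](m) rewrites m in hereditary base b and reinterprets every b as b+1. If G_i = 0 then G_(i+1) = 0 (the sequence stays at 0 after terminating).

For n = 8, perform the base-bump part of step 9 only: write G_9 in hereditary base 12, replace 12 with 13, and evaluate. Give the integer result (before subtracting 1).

(0) 8|_3 = 2·3 + 2 ↦ 2·4 + 2|_4 = 10 ⇒ 9
(1) 9|_4 = 2·4 + 1 ↦ 2·5 + 1|_5 = 11 ⇒ 10
(2) 10|_5 = 2·5 ↦ 2·6|_6 = 12 ⇒ 11
(3) 11|_6 = 6 + 5 ↦ 7 + 5|_7 = 12 ⇒ 11
(4) 11|_7 = 7 + 4 ↦ 8 + 4|_8 = 12 ⇒ 11
(5) 11|_8 = 8 + 3 ↦ 9 + 3|_9 = 12 ⇒ 11
(6) 11|_9 = 9 + 2 ↦ 10 + 2|_10 = 12 ⇒ 11
(7) 11|_10 = 10 + 1 ↦ 11 + 1|_11 = 12 ⇒ 11
(8) 11|_11 = 11 ↦ 12|_12 = 12 ⇒ 11

11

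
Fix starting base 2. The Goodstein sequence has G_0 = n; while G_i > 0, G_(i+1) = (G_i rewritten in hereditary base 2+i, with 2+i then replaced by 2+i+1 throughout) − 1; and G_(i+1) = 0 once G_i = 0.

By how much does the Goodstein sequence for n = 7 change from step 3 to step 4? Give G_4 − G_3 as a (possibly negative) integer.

[0] 7 ≡ 2^2 + 2 + 1 (base 2). Lift 3: 31. −1: 30.
[1] 30 ≡ 3^3 + 3 (base 3). Lift 4: 260. −1: 259.
[2] 259 ≡ 4^4 + 3 (base 4). Lift 5: 3128. −1: 3127.
[3] 3127 ≡ 5^5 + 2 (base 5). Lift 6: 46658. −1: 46657.

43530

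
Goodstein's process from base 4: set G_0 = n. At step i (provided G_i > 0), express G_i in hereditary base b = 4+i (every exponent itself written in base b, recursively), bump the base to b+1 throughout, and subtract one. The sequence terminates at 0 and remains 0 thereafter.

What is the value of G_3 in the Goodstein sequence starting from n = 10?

(0) 10|_4 = 2·4 + 2 ↦ 2·5 + 2|_5 = 12 ⇒ 11
(1) 11|_5 = 2·5 + 1 ↦ 2·6 + 1|_6 = 13 ⇒ 12
(2) 12|_6 = 2·6 ↦ 2·7|_7 = 14 ⇒ 13

13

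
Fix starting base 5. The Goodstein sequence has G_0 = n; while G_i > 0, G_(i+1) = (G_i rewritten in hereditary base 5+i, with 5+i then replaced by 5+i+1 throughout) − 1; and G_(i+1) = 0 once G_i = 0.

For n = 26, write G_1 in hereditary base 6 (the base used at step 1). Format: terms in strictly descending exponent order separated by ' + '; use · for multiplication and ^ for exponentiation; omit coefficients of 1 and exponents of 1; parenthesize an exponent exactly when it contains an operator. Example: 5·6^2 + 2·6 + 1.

step 0: 26 = 5^2 + 1; sub 6 for 5: 6^2 + 1; = 37; G_1 = 37−1 = 36
step 1: 36 = 6^2; sub 7 for 6: 7^2; = 49; G_2 = 49−1 = 48

6^2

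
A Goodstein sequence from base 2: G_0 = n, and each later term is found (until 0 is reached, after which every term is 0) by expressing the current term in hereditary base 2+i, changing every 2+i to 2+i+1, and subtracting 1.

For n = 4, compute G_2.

[0] 4 ≡ 2^2 (base 2). Lift 3: 27. −1: 26.
[1] 26 ≡ 2·3^2 + 2·3 + 2 (base 3). Lift 4: 42. −1: 41.
[2] 41 ≡ 2·4^2 + 2·4 + 1 (base 4). Lift 5: 61. −1: 60.

41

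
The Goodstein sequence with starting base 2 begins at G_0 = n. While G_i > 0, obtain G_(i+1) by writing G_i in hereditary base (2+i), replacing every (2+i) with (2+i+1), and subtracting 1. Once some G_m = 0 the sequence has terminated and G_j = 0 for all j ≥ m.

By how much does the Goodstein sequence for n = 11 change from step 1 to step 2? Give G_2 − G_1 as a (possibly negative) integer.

943

i=0: 11 = 2^(2 + 1) + 2 + 1 (b=2); 2→3: 3^(3 + 1) + 3 + 1 = 85; 85−1 = 84
i=1: 84 = 3^(3 + 1) + 3 (b=3); 3→4: 4^(4 + 1) + 4 = 1028; 1028−1 = 1027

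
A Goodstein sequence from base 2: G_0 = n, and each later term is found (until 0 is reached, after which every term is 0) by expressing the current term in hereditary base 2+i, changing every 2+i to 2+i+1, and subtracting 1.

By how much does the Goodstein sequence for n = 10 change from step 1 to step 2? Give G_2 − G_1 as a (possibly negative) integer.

942

(0) 10|_2 = 2^(2 + 1) + 2 ↦ 3^(3 + 1) + 3|_3 = 84 ⇒ 83
(1) 83|_3 = 3^(3 + 1) + 2 ↦ 4^(4 + 1) + 2|_4 = 1026 ⇒ 1025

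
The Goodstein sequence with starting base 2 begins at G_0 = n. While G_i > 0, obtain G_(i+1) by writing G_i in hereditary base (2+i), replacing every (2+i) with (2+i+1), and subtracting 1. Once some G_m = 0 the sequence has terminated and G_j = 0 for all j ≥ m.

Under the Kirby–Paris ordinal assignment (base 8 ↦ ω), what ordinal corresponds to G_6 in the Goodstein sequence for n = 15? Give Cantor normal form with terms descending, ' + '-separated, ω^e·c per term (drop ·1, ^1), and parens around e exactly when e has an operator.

ω^(ω + 1) + ω^7·7 + ω^6·7 + ω^5·7 + ω^4·7 + ω^3·7 + ω^2·7 + ω·7 + 7

step 0: 15 = 2^(2 + 1) + 2^2 + 2 + 1; sub 3 for 2: 3^(3 + 1) + 3^3 + 3 + 1; = 112; G_1 = 112−1 = 111
step 1: 111 = 3^(3 + 1) + 3^3 + 3; sub 4 for 3: 4^(4 + 1) + 4^4 + 4; = 1284; G_2 = 1284−1 = 1283
step 2: 1283 = 4^(4 + 1) + 4^4 + 3; sub 5 for 4: 5^(5 + 1) + 5^5 + 3; = 18753; G_3 = 18753−1 = 18752
step 3: 18752 = 5^(5 + 1) + 5^5 + 2; sub 6 for 5: 6^(6 + 1) + 6^6 + 2; = 326594; G_4 = 326594−1 = 326593
step 4: 326593 = 6^(6 + 1) + 6^6 + 1; sub 7 for 6: 7^(7 + 1) + 7^7 + 1; = 6588345; G_5 = 6588345−1 = 6588344
step 5: 6588344 = 7^(7 + 1) + 7^7; sub 8 for 7: 8^(8 + 1) + 8^8; = 150994944; G_6 = 150994944−1 = 150994943
step 6: 150994943 = 8^(8 + 1) + 7·8^7 + 7·8^6 + 7·8^5 + 7·8^4 + 7·8^3 + 7·8^2 + 7·8 + 7; sub 9 for 8: 9^(9 + 1) + 7·9^7 + 7·9^6 + 7·9^5 + 7·9^4 + 7·9^3 + 7·9^2 + 7·9 + 7; = 3524450281; G_7 = 3524450281−1 = 3524450280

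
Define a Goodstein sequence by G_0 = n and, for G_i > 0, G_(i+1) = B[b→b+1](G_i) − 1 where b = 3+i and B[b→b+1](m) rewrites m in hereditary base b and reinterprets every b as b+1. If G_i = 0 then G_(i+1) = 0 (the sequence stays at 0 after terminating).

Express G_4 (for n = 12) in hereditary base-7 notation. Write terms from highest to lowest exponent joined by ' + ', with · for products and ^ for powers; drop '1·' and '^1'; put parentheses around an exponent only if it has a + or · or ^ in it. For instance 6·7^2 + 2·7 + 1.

step 0: 12 = 3^2 + 3; sub 4 for 3: 4^2 + 4; = 20; G_1 = 20−1 = 19
step 1: 19 = 4^2 + 3; sub 5 for 4: 5^2 + 3; = 28; G_2 = 28−1 = 27
step 2: 27 = 5^2 + 2; sub 6 for 5: 6^2 + 2; = 38; G_3 = 38−1 = 37
step 3: 37 = 6^2 + 1; sub 7 for 6: 7^2 + 1; = 50; G_4 = 50−1 = 49
step 4: 49 = 7^2; sub 8 for 7: 8^2; = 64; G_5 = 64−1 = 63

7^2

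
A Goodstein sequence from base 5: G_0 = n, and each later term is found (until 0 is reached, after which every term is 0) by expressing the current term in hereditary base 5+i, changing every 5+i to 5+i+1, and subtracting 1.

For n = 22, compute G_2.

22 —HB5→ 4·5 + 2 —bump→ 4·6 + 2 = 26 —(−1)→ 25
25 —HB6→ 4·6 + 1 —bump→ 4·7 + 1 = 29 —(−1)→ 28
28 —HB7→ 4·7 —bump→ 4·8 = 32 —(−1)→ 31

28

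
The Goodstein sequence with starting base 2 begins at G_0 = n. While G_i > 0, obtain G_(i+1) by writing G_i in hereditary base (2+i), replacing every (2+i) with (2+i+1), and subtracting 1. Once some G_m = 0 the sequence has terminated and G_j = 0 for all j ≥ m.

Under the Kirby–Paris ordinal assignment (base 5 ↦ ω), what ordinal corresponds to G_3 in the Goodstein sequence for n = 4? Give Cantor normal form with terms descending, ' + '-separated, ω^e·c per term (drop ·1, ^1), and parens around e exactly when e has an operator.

ω^2·2 + ω·2

base 2: 4 = 2^2; at 3: 3^3 = 27; next = 26
base 3: 26 = 2·3^2 + 2·3 + 2; at 4: 2·4^2 + 2·4 + 2 = 42; next = 41
base 4: 41 = 2·4^2 + 2·4 + 1; at 5: 2·5^2 + 2·5 + 1 = 61; next = 60
base 5: 60 = 2·5^2 + 2·5; at 6: 2·6^2 + 2·6 = 84; next = 83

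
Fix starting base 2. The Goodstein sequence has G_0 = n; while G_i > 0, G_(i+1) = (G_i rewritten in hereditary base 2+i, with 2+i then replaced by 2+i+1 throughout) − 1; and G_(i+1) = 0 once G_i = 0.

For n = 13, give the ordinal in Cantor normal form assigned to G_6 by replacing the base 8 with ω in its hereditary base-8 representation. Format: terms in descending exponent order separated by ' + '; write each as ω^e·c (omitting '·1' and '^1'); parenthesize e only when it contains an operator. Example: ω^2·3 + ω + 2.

step 0: 13 = 2^(2 + 1) + 2^2 + 1; sub 3 for 2: 3^(3 + 1) + 3^3 + 1; = 109; G_1 = 109−1 = 108
step 1: 108 = 3^(3 + 1) + 3^3; sub 4 for 3: 4^(4 + 1) + 4^4; = 1280; G_2 = 1280−1 = 1279
step 2: 1279 = 4^(4 + 1) + 3·4^3 + 3·4^2 + 3·4 + 3; sub 5 for 4: 5^(5 + 1) + 3·5^3 + 3·5^2 + 3·5 + 3; = 16093; G_3 = 16093−1 = 16092
step 3: 16092 = 5^(5 + 1) + 3·5^3 + 3·5^2 + 3·5 + 2; sub 6 for 5: 6^(6 + 1) + 3·6^3 + 3·6^2 + 3·6 + 2; = 280712; G_4 = 280712−1 = 280711
step 4: 280711 = 6^(6 + 1) + 3·6^3 + 3·6^2 + 3·6 + 1; sub 7 for 6: 7^(7 + 1) + 3·7^3 + 3·7^2 + 3·7 + 1; = 5765999; G_5 = 5765999−1 = 5765998
step 5: 5765998 = 7^(7 + 1) + 3·7^3 + 3·7^2 + 3·7; sub 8 for 7: 8^(8 + 1) + 3·8^3 + 3·8^2 + 3·8; = 134219480; G_6 = 134219480−1 = 134219479
step 6: 134219479 = 8^(8 + 1) + 3·8^3 + 3·8^2 + 2·8 + 7; sub 9 for 8: 9^(9 + 1) + 3·9^3 + 3·9^2 + 2·9 + 7; = 3486786856; G_7 = 3486786856−1 = 3486786855

ω^(ω + 1) + ω^3·3 + ω^2·3 + ω·2 + 7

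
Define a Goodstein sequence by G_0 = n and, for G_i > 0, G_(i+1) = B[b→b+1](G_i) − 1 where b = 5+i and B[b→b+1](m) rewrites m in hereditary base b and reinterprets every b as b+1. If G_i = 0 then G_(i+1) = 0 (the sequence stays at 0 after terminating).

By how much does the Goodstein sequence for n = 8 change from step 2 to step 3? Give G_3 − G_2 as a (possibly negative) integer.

(0) 8|_5 = 5 + 3 ↦ 6 + 3|_6 = 9 ⇒ 8
(1) 8|_6 = 6 + 2 ↦ 7 + 2|_7 = 9 ⇒ 8
(2) 8|_7 = 7 + 1 ↦ 8 + 1|_8 = 9 ⇒ 8

0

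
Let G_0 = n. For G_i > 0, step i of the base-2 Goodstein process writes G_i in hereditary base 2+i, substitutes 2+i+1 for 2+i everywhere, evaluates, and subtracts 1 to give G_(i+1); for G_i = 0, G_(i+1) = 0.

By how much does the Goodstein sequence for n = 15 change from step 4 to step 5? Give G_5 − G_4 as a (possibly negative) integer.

base 2: 15 = 2^(2 + 1) + 2^2 + 2 + 1; at 3: 3^(3 + 1) + 3^3 + 3 + 1 = 112; next = 111
base 3: 111 = 3^(3 + 1) + 3^3 + 3; at 4: 4^(4 + 1) + 4^4 + 4 = 1284; next = 1283
base 4: 1283 = 4^(4 + 1) + 4^4 + 3; at 5: 5^(5 + 1) + 5^5 + 3 = 18753; next = 18752
base 5: 18752 = 5^(5 + 1) + 5^5 + 2; at 6: 6^(6 + 1) + 6^6 + 2 = 326594; next = 326593
base 6: 326593 = 6^(6 + 1) + 6^6 + 1; at 7: 7^(7 + 1) + 7^7 + 1 = 6588345; next = 6588344

6261751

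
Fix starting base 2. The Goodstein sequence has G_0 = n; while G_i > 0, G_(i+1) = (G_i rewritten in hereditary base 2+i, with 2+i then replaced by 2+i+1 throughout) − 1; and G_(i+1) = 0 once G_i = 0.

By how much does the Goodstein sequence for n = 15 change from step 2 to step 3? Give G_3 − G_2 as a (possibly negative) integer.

17469

(0) 15|_2 = 2^(2 + 1) + 2^2 + 2 + 1 ↦ 3^(3 + 1) + 3^3 + 3 + 1|_3 = 112 ⇒ 111
(1) 111|_3 = 3^(3 + 1) + 3^3 + 3 ↦ 4^(4 + 1) + 4^4 + 4|_4 = 1284 ⇒ 1283
(2) 1283|_4 = 4^(4 + 1) + 4^4 + 3 ↦ 5^(5 + 1) + 5^5 + 3|_5 = 18753 ⇒ 18752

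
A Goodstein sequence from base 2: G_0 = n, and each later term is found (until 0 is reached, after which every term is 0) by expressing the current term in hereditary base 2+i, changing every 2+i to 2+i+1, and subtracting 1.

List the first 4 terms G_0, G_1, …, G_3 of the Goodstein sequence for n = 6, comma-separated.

G_0 = 6. HB_2(6) = 2^2 + 2. Bump = 30. G_1 = 29.
G_1 = 29. HB_3(29) = 3^3 + 2. Bump = 258. G_2 = 257.
G_2 = 257. HB_4(257) = 4^4 + 1. Bump = 3126. G_3 = 3125.

6, 29, 257, 3125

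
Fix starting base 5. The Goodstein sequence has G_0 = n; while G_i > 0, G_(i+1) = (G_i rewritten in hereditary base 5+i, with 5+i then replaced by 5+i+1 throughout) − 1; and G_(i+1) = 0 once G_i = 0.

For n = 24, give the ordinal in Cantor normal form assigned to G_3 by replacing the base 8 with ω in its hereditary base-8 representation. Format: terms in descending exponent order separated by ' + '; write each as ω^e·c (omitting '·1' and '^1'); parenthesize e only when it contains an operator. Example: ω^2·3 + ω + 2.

step 0: 24 = 4·5 + 4; sub 6 for 5: 4·6 + 4; = 28; G_1 = 28−1 = 27
step 1: 27 = 4·6 + 3; sub 7 for 6: 4·7 + 3; = 31; G_2 = 31−1 = 30
step 2: 30 = 4·7 + 2; sub 8 for 7: 4·8 + 2; = 34; G_3 = 34−1 = 33
step 3: 33 = 4·8 + 1; sub 9 for 8: 4·9 + 1; = 37; G_4 = 37−1 = 36

ω·4 + 1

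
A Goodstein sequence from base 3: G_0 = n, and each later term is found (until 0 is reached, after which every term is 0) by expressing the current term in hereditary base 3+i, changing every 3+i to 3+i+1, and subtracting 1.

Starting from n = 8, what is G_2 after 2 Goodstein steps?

10

G_0=8  [base 3] 2·3 + 2  →[3↦4]→  2·4 + 2 = 10  −1 ⇒ G_1=9
G_1=9  [base 4] 2·4 + 1  →[4↦5]→  2·5 + 1 = 11  −1 ⇒ G_2=10
G_2=10  [base 5] 2·5  →[5↦6]→  2·6 = 12  −1 ⇒ G_3=11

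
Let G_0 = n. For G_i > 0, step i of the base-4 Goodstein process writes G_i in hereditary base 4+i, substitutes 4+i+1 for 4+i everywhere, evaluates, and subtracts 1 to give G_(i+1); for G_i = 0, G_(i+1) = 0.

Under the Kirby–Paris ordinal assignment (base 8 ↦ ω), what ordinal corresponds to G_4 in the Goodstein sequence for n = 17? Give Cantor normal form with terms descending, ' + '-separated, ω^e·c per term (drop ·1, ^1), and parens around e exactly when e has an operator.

ω·5 + 3

G_0 = 17. HB_4(17) = 4^2 + 1. Bump = 26. G_1 = 25.
G_1 = 25. HB_5(25) = 5^2. Bump = 36. G_2 = 35.
G_2 = 35. HB_6(35) = 5·6 + 5. Bump = 40. G_3 = 39.
G_3 = 39. HB_7(39) = 5·7 + 4. Bump = 44. G_4 = 43.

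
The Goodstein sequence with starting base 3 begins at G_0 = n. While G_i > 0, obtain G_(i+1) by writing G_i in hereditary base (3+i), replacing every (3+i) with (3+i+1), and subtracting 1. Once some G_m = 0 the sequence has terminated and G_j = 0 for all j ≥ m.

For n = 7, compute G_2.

step 0: 7 = 2·3 + 1; sub 4 for 3: 2·4 + 1; = 9; G_1 = 9−1 = 8
step 1: 8 = 2·4; sub 5 for 4: 2·5; = 10; G_2 = 10−1 = 9
step 2: 9 = 5 + 4; sub 6 for 5: 6 + 4; = 10; G_3 = 10−1 = 9

9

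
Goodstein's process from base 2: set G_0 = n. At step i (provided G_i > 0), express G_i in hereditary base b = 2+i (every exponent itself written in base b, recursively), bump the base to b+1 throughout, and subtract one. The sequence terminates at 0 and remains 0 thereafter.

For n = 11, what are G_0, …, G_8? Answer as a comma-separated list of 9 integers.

base 2: 11 = 2^(2 + 1) + 2 + 1; at 3: 3^(3 + 1) + 3 + 1 = 85; next = 84
base 3: 84 = 3^(3 + 1) + 3; at 4: 4^(4 + 1) + 4 = 1028; next = 1027
base 4: 1027 = 4^(4 + 1) + 3; at 5: 5^(5 + 1) + 3 = 15628; next = 15627
base 5: 15627 = 5^(5 + 1) + 2; at 6: 6^(6 + 1) + 2 = 279938; next = 279937
base 6: 279937 = 6^(6 + 1) + 1; at 7: 7^(7 + 1) + 1 = 5764802; next = 5764801
base 7: 5764801 = 7^(7 + 1); at 8: 8^(8 + 1) = 134217728; next = 134217727
base 8: 134217727 = 7·8^8 + 7·8^7 + 7·8^6 + 7·8^5 + 7·8^4 + 7·8^3 + 7·8^2 + 7·8 + 7; at 9: 7·9^9 + 7·9^7 + 7·9^6 + 7·9^5 + 7·9^4 + 7·9^3 + 7·9^2 + 7·9 + 7 = 2749609303; next = 2749609302
base 9: 2749609302 = 7·9^9 + 7·9^7 + 7·9^6 + 7·9^5 + 7·9^4 + 7·9^3 + 7·9^2 + 7·9 + 6; at 10: 7·10^10 + 7·10^7 + 7·10^6 + 7·10^5 + 7·10^4 + 7·10^3 + 7·10^2 + 7·10 + 6 = 70077777776; next = 70077777775

11, 84, 1027, 15627, 279937, 5764801, 134217727, 2749609302, 70077777775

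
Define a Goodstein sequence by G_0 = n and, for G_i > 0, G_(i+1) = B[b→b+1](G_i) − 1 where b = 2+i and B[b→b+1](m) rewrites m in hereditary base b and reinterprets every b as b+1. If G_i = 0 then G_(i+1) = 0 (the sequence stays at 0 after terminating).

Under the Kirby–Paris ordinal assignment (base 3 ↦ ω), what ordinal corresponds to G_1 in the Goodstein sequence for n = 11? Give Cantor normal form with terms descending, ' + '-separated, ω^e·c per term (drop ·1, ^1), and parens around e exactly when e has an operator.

ω^(ω + 1) + ω

i=0: 11 = 2^(2 + 1) + 2 + 1 (b=2); 2→3: 3^(3 + 1) + 3 + 1 = 85; 85−1 = 84
i=1: 84 = 3^(3 + 1) + 3 (b=3); 3→4: 4^(4 + 1) + 4 = 1028; 1028−1 = 1027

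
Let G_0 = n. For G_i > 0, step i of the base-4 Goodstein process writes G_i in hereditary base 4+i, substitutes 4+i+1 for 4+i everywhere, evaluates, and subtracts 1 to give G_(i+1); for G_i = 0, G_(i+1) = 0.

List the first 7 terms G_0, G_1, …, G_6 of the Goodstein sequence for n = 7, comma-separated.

7, 7, 7, 7, 7, 6, 5

base 4: 7 = 4 + 3; at 5: 5 + 3 = 8; next = 7
base 5: 7 = 5 + 2; at 6: 6 + 2 = 8; next = 7
base 6: 7 = 6 + 1; at 7: 7 + 1 = 8; next = 7
base 7: 7 = 7; at 8: 8 = 8; next = 7
base 8: 7 = 7; at 9: 7 = 7; next = 6
base 9: 6 = 6; at 10: 6 = 6; next = 5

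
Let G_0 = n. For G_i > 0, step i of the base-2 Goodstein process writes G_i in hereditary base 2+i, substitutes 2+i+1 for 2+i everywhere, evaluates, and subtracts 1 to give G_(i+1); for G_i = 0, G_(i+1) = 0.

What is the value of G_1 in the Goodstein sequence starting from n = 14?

base 2: 14 = 2^(2 + 1) + 2^2 + 2; at 3: 3^(3 + 1) + 3^3 + 3 = 111; next = 110
base 3: 110 = 3^(3 + 1) + 3^3 + 2; at 4: 4^(4 + 1) + 4^4 + 2 = 1282; next = 1281

110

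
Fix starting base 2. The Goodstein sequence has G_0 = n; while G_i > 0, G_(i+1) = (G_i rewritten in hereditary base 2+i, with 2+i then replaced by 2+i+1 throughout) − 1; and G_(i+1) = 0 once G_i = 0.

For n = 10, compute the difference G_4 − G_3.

G_0=10  [base 2] 2^(2 + 1) + 2  →[2↦3]→  3^(3 + 1) + 3 = 84  −1 ⇒ G_1=83
G_1=83  [base 3] 3^(3 + 1) + 2  →[3↦4]→  4^(4 + 1) + 2 = 1026  −1 ⇒ G_2=1025
G_2=1025  [base 4] 4^(4 + 1) + 1  →[4↦5]→  5^(5 + 1) + 1 = 15626  −1 ⇒ G_3=15625
G_3=15625  [base 5] 5^(5 + 1)  →[5↦6]→  6^(6 + 1) = 279936  −1 ⇒ G_4=279935

264310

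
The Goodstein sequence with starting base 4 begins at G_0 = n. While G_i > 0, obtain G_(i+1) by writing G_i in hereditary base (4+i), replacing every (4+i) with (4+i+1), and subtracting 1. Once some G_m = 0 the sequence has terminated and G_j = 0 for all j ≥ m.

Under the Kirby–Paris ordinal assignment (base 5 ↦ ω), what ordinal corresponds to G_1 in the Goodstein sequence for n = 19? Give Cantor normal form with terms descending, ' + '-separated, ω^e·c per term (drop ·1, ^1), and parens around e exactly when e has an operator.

ω^2 + 2

(0) 19|_4 = 4^2 + 3 ↦ 5^2 + 3|_5 = 28 ⇒ 27
(1) 27|_5 = 5^2 + 2 ↦ 6^2 + 2|_6 = 38 ⇒ 37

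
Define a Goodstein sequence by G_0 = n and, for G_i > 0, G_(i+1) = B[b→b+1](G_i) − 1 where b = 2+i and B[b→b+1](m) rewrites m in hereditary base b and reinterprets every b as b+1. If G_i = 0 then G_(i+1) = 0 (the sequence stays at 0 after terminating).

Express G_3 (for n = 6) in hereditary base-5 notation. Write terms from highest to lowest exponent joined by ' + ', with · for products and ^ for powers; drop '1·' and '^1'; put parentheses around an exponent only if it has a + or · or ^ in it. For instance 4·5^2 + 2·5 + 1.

5^5

i=0: 6 = 2^2 + 2 (b=2); 2→3: 3^3 + 3 = 30; 30−1 = 29
i=1: 29 = 3^3 + 2 (b=3); 3→4: 4^4 + 2 = 258; 258−1 = 257
i=2: 257 = 4^4 + 1 (b=4); 4→5: 5^5 + 1 = 3126; 3126−1 = 3125
i=3: 3125 = 5^5 (b=5); 5→6: 6^6 = 46656; 46656−1 = 46655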